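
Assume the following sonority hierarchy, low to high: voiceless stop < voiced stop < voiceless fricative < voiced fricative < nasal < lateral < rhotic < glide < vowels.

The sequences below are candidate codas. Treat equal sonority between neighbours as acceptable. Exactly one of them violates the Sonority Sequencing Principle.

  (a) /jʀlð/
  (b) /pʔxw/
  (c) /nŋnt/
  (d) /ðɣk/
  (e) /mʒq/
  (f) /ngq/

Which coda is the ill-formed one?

(a) 8-7-6-4 → obeys
(b) 1-1-3-8 → violates
(c) 5-5-5-1 → obeys
(d) 4-4-1 → obeys
(e) 5-4-1 → obeys
(f) 5-2-1 → obeys

b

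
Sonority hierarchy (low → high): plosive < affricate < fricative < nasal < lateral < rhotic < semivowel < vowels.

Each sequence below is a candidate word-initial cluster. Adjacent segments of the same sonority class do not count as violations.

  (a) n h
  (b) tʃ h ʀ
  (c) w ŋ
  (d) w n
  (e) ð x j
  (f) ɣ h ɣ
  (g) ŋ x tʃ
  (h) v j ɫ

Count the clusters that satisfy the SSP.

(a) sonority 4-3: ill-formed.
(b) sonority 2-3-6: well-formed.
(c) sonority 7-4: ill-formed.
(d) sonority 7-4: ill-formed.
(e) sonority 3-3-7: well-formed.
(f) sonority 3-3-3: well-formed.
(g) sonority 4-3-2: ill-formed.
(h) sonority 3-7-5: ill-formed.

3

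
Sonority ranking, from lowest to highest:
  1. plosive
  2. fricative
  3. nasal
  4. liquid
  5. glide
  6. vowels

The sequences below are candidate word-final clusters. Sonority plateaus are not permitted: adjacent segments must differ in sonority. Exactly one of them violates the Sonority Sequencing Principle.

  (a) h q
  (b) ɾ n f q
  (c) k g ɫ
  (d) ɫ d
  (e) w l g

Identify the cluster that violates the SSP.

(a) 2-1 → obeys
(b) 4-3-2-1 → obeys
(c) 1-1-4 → violates
(d) 4-1 → obeys
(e) 5-4-1 → obeys

c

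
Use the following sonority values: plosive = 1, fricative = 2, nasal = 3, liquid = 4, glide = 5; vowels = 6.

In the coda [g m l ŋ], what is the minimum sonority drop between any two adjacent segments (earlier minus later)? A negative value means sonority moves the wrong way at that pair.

/g/ — plosive, sonority 1.
/m/ — nasal, sonority 3.
/l/ — liquid, sonority 4.
/ŋ/ — nasal, sonority 3.
/g/→/m/: change -2.
/m/→/l/: change -1.
/l/→/ŋ/: change +1.
Minimum = -2.

-2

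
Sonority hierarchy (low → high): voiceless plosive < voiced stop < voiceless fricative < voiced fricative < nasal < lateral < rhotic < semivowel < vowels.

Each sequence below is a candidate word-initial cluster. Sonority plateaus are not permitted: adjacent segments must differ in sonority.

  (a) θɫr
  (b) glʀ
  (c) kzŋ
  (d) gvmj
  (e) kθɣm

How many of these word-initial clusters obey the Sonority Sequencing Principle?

5

(a) 3-6-7 → obeys
(b) 2-6-7 → obeys
(c) 1-4-5 → obeys
(d) 2-4-5-8 → obeys
(e) 1-3-4-5 → obeys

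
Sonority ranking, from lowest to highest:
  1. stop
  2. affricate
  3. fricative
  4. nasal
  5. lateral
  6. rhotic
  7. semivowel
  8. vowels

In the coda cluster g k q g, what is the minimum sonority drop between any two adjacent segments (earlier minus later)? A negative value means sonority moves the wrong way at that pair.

0

/g/: stop = 1.
/k/: stop = 1.
/q/: stop = 1.
/g/: stop = 1.
/g/→/k/: change +0.
/k/→/q/: change +0.
/q/→/g/: change +0.
Minimum = 0.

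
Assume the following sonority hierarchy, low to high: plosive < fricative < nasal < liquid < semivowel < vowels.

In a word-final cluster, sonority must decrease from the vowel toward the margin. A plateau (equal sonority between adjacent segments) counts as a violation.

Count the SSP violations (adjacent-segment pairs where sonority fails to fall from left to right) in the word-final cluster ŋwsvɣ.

/ŋ/: nasal = 3.
/w/: semivowel = 5.
/s/: fricative = 2.
/v/: fricative = 2.
/ɣ/: fricative = 2.
/ŋ/→/w/: 3→5 (does not fall) — violation.
/w/→/s/: 5→2 (falls) — ok.
/s/→/v/: 2→2 (plateau) — violation.
/v/→/ɣ/: 2→2 (plateau) — violation.

3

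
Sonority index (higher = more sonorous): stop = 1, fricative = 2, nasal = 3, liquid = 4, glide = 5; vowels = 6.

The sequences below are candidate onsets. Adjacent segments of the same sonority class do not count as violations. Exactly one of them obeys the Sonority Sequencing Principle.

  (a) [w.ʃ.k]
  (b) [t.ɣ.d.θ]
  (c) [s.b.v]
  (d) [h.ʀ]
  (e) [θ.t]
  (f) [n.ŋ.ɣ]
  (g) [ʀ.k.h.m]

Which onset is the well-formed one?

d

(a) [w.ʃ.k]: profile 5-2-1 — violates.
(b) [t.ɣ.d.θ]: profile 1-2-1-2 — violates.
(c) [s.b.v]: profile 2-1-2 — violates.
(d) [h.ʀ]: profile 2-4 — obeys.
(e) [θ.t]: profile 2-1 — violates.
(f) [n.ŋ.ɣ]: profile 3-3-2 — violates.
(g) [ʀ.k.h.m]: profile 4-1-2-3 — violates.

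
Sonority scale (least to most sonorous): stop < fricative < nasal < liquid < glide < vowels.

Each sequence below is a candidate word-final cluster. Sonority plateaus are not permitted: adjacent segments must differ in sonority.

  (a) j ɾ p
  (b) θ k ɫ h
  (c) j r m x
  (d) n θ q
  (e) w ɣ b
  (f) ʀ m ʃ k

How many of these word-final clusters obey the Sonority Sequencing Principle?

(a) sonority 5-4-1: well-formed.
(b) sonority 2-1-4-2: ill-formed.
(c) sonority 5-4-3-2: well-formed.
(d) sonority 3-2-1: well-formed.
(e) sonority 5-2-1: well-formed.
(f) sonority 4-3-2-1: well-formed.

5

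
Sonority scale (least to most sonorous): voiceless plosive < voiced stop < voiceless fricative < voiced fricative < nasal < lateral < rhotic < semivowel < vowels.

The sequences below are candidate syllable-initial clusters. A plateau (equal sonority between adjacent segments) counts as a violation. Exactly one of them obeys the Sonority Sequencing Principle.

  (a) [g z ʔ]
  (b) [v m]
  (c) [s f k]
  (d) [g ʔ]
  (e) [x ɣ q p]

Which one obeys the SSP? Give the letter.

(a) sonority 2-4-1: ill-formed.
(b) sonority 4-5: well-formed.
(c) sonority 3-3-1: ill-formed.
(d) sonority 2-1: ill-formed.
(e) sonority 3-4-1-1: ill-formed.

b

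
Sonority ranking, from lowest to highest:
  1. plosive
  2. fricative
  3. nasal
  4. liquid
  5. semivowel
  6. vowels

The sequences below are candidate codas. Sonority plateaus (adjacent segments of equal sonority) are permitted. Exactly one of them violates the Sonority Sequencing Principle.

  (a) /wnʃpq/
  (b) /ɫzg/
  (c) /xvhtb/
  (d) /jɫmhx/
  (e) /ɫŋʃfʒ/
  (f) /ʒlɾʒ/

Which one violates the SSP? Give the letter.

(a) /wnʃpq/: profile 5-3-2-1-1 — obeys.
(b) /ɫzg/: profile 4-2-1 — obeys.
(c) /xvhtb/: profile 2-2-2-1-1 — obeys.
(d) /jɫmhx/: profile 5-4-3-2-2 — obeys.
(e) /ɫŋʃfʒ/: profile 4-3-2-2-2 — obeys.
(f) /ʒlɾʒ/: profile 2-4-4-2 — violates.

f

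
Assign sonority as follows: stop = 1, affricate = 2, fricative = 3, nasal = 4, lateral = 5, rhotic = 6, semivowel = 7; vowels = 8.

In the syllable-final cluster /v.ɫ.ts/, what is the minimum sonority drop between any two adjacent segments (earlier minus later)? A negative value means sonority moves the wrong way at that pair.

/v/ — fricative, sonority 3.
/ɫ/ — lateral, sonority 5.
/ts/ — affricate, sonority 2.
/v/→/ɫ/: change -2.
/ɫ/→/ts/: change +3.
Minimum = -2.

-2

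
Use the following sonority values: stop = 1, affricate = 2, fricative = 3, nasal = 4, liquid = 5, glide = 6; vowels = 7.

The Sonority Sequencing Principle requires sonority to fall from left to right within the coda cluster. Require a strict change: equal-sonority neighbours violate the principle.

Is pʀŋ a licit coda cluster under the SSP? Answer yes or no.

no

/p/ is a stop (sonority 1).
/ʀ/ is a liquid (sonority 5).
/ŋ/ is a nasal (sonority 4).
The profile is 1-5-4. Between /p/ (1) and /ʀ/ (5) sonority does not fall, so the cluster violates the SSP.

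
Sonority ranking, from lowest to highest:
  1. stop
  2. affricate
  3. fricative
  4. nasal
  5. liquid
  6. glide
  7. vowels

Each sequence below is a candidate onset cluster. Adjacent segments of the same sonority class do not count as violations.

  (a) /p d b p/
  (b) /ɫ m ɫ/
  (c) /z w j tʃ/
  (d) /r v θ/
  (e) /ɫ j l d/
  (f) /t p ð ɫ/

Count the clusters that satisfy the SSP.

(a) 1-1-1-1 → obeys
(b) 5-4-5 → violates
(c) 3-6-6-2 → violates
(d) 5-3-3 → violates
(e) 5-6-5-1 → violates
(f) 1-1-3-5 → obeys

2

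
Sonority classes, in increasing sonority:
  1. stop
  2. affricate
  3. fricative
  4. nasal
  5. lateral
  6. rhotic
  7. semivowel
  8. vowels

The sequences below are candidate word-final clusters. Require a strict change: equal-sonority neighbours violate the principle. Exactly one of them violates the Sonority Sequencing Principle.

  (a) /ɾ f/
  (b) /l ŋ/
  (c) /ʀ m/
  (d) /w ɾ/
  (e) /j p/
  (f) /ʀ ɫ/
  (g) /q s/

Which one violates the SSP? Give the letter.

g

(a) 6-3 → obeys
(b) 5-4 → obeys
(c) 6-4 → obeys
(d) 7-6 → obeys
(e) 7-1 → obeys
(f) 6-5 → obeys
(g) 1-3 → violates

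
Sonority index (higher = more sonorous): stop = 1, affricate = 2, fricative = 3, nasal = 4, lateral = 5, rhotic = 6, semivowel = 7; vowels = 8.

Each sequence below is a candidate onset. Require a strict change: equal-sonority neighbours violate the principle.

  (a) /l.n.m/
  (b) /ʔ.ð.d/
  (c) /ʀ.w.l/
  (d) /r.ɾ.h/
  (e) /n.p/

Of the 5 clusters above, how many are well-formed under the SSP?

(a) /l.n.m/: profile 5-4-4 — violates.
(b) /ʔ.ð.d/: profile 1-3-1 — violates.
(c) /ʀ.w.l/: profile 6-7-5 — violates.
(d) /r.ɾ.h/: profile 6-6-3 — violates.
(e) /n.p/: profile 4-1 — violates.

0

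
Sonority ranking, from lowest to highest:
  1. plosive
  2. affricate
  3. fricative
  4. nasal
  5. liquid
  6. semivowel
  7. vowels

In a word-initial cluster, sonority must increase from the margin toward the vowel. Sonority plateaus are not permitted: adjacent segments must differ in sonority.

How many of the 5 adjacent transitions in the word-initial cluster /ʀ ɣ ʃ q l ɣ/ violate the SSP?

/ʀ/ — liquid, sonority 5.
/ɣ/ — fricative, sonority 3.
/ʃ/ — fricative, sonority 3.
/q/ — plosive, sonority 1.
/l/ — liquid, sonority 5.
/ɣ/ — fricative, sonority 3.
/ʀ/→/ɣ/: 5→3 (does not rise) — violation.
/ɣ/→/ʃ/: 3→3 (plateau) — violation.
/ʃ/→/q/: 3→1 (does not rise) — violation.
/q/→/l/: 1→5 (rises) — ok.
/l/→/ɣ/: 5→3 (does not rise) — violation.

4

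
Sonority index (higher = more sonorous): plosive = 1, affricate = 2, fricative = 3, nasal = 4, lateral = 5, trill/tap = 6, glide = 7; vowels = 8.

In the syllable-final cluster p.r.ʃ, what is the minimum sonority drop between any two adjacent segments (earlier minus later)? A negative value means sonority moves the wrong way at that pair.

-5

/p/ is a plosive (sonority 1).
/r/ is a trill/tap (sonority 6).
/ʃ/ is a fricative (sonority 3).
/p/→/r/: change -5.
/r/→/ʃ/: change +3.
Minimum = -5.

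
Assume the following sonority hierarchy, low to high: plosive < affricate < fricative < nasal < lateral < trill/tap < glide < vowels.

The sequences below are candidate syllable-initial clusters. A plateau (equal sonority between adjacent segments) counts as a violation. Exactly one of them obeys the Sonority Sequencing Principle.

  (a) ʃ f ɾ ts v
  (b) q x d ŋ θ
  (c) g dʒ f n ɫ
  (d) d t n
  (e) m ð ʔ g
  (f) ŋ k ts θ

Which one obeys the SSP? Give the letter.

c

(a) ʃ f ɾ ts v: profile 3-3-6-2-3 — violates.
(b) q x d ŋ θ: profile 1-3-1-4-3 — violates.
(c) g dʒ f n ɫ: profile 1-2-3-4-5 — obeys.
(d) d t n: profile 1-1-4 — violates.
(e) m ð ʔ g: profile 4-3-1-1 — violates.
(f) ŋ k ts θ: profile 4-1-2-3 — violates.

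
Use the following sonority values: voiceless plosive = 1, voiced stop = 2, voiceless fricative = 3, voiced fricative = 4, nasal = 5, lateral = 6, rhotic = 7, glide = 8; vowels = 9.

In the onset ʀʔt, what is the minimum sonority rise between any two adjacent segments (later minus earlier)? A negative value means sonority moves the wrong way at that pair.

-6

/ʀ/ — rhotic, sonority 7.
/ʔ/ — voiceless plosive, sonority 1.
/t/ — voiceless plosive, sonority 1.
/ʀ/→/ʔ/: change -6.
/ʔ/→/t/: change +0.
Minimum = -6.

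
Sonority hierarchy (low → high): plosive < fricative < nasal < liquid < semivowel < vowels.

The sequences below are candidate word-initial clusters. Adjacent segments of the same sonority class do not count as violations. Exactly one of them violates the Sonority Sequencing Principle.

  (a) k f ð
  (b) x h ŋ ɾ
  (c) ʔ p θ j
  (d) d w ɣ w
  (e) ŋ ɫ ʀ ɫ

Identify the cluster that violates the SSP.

(a) 1-2-2 → obeys
(b) 2-2-3-4 → obeys
(c) 1-1-2-5 → obeys
(d) 1-5-2-5 → violates
(e) 3-4-4-4 → obeys

d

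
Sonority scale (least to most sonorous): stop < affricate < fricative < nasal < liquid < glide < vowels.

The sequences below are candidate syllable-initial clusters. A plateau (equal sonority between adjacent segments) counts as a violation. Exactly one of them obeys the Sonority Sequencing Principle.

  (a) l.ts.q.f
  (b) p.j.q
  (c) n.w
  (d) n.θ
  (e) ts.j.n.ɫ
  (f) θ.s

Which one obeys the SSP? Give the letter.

(a) sonority 5-2-1-3: ill-formed.
(b) sonority 1-6-1: ill-formed.
(c) sonority 4-6: well-formed.
(d) sonority 4-3: ill-formed.
(e) sonority 2-6-4-5: ill-formed.
(f) sonority 3-3: ill-formed.

c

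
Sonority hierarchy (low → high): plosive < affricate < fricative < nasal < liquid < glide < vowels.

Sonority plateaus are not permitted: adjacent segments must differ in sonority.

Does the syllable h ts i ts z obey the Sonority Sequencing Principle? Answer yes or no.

Onset: /h/ is a fricative (sonority 3), /ts/ is an affricate (sonority 2); then the nucleus /i/ (sonority 7).
Onset profile 3-2-7 — does not strictly rise throughout.
Coda: /ts/ is an affricate (sonority 2), /z/ is a fricative (sonority 3).
Coda profile 7-2-3 — does not strictly fall throughout.

no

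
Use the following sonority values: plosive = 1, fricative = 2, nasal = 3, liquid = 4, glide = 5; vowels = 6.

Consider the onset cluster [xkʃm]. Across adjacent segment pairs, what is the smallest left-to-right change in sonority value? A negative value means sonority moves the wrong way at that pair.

-1

/x/ — fricative, sonority 2.
/k/ — plosive, sonority 1.
/ʃ/ — fricative, sonority 2.
/m/ — nasal, sonority 3.
/x/→/k/: change -1.
/k/→/ʃ/: change +1.
/ʃ/→/m/: change +1.
Minimum = -1.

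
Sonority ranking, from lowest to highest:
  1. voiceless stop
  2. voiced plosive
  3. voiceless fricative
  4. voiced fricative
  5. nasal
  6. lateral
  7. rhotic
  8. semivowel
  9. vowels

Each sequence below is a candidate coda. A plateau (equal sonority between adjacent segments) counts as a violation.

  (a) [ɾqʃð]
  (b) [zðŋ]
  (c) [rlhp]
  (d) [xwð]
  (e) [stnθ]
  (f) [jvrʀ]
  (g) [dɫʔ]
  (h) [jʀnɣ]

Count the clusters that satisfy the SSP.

(a) 7-1-3-4 → violates
(b) 4-4-5 → violates
(c) 7-6-3-1 → obeys
(d) 3-8-4 → violates
(e) 3-1-5-3 → violates
(f) 8-4-7-7 → violates
(g) 2-6-1 → violates
(h) 8-7-5-4 → obeys

2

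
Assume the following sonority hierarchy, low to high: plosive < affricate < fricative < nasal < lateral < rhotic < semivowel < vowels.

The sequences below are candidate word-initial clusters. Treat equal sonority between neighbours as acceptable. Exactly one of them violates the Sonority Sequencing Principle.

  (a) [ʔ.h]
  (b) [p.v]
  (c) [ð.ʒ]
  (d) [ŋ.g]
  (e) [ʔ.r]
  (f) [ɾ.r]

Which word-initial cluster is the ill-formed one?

(a) sonority 1-3: well-formed.
(b) sonority 1-3: well-formed.
(c) sonority 3-3: well-formed.
(d) sonority 4-1: ill-formed.
(e) sonority 1-6: well-formed.
(f) sonority 6-6: well-formed.

d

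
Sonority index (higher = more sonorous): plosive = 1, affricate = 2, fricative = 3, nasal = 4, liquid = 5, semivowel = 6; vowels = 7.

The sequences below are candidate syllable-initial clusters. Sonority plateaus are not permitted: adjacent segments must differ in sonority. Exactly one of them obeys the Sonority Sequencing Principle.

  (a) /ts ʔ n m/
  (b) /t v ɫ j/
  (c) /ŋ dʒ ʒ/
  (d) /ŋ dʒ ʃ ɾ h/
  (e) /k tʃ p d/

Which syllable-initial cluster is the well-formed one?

(a) 2-1-4-4 → violates
(b) 1-3-5-6 → obeys
(c) 4-2-3 → violates
(d) 4-2-3-5-3 → violates
(e) 1-2-1-1 → violates

b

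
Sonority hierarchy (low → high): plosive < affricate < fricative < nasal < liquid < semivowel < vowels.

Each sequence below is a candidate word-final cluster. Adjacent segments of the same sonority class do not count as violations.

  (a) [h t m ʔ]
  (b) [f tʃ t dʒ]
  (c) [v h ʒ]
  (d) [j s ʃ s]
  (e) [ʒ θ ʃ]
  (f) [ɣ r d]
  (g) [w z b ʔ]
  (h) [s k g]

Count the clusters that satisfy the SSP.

5

(a) 3-1-4-1 → violates
(b) 3-2-1-2 → violates
(c) 3-3-3 → obeys
(d) 6-3-3-3 → obeys
(e) 3-3-3 → obeys
(f) 3-5-1 → violates
(g) 6-3-1-1 → obeys
(h) 3-1-1 → obeys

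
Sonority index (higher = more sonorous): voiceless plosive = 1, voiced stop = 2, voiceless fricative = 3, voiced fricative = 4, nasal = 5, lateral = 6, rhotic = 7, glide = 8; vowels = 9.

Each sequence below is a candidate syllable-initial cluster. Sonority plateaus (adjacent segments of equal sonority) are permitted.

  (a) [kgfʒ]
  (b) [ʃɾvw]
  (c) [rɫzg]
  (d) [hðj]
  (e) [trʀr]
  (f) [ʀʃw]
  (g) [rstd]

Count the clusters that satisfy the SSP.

(a) [kgfʒ]: profile 1-2-3-4 — obeys.
(b) [ʃɾvw]: profile 3-7-4-8 — violates.
(c) [rɫzg]: profile 7-6-4-2 — violates.
(d) [hðj]: profile 3-4-8 — obeys.
(e) [trʀr]: profile 1-7-7-7 — obeys.
(f) [ʀʃw]: profile 7-3-8 — violates.
(g) [rstd]: profile 7-3-1-2 — violates.

3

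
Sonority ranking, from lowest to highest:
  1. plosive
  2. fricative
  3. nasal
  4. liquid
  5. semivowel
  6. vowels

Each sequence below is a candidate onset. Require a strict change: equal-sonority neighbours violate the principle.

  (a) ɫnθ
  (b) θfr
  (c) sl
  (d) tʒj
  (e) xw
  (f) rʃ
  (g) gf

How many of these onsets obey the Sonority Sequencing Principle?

4

(a) ɫnθ: profile 4-3-2 — violates.
(b) θfr: profile 2-2-4 — violates.
(c) sl: profile 2-4 — obeys.
(d) tʒj: profile 1-2-5 — obeys.
(e) xw: profile 2-5 — obeys.
(f) rʃ: profile 4-2 — violates.
(g) gf: profile 1-2 — obeys.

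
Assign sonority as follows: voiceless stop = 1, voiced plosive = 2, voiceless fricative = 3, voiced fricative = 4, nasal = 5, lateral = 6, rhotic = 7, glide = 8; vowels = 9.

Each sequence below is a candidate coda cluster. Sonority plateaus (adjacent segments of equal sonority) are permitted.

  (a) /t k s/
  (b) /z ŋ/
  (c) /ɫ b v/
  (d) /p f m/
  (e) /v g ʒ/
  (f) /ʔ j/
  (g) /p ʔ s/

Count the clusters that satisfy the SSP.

(a) /t k s/: profile 1-1-3 — violates.
(b) /z ŋ/: profile 4-5 — violates.
(c) /ɫ b v/: profile 6-2-4 — violates.
(d) /p f m/: profile 1-3-5 — violates.
(e) /v g ʒ/: profile 4-2-4 — violates.
(f) /ʔ j/: profile 1-8 — violates.
(g) /p ʔ s/: profile 1-1-3 — violates.

0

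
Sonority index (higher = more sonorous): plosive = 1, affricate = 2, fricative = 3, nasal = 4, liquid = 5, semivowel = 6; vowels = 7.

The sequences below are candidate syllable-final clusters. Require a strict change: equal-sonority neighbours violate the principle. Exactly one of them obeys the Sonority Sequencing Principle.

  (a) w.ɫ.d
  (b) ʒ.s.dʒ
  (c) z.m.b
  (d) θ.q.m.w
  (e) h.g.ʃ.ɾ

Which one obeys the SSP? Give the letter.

a

(a) sonority 6-5-1: well-formed.
(b) sonority 3-3-2: ill-formed.
(c) sonority 3-4-1: ill-formed.
(d) sonority 3-1-4-6: ill-formed.
(e) sonority 3-1-3-5: ill-formed.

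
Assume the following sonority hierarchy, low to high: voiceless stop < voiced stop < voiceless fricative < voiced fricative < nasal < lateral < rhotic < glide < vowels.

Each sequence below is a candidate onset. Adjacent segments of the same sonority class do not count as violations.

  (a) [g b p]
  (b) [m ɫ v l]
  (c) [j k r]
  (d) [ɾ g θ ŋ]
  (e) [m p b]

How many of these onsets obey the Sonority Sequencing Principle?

(a) [g b p]: profile 2-2-1 — violates.
(b) [m ɫ v l]: profile 5-6-4-6 — violates.
(c) [j k r]: profile 8-1-7 — violates.
(d) [ɾ g θ ŋ]: profile 7-2-3-5 — violates.
(e) [m p b]: profile 5-1-2 — violates.

0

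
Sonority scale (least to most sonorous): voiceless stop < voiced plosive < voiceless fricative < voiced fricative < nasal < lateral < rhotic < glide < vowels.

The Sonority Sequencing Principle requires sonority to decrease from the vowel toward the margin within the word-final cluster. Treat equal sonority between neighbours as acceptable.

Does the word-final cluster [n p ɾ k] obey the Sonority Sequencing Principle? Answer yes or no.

no

/n/ is a nasal (sonority 5).
/p/ is a voiceless stop (sonority 1).
/ɾ/ is a rhotic (sonority 7).
/k/ is a voiceless stop (sonority 1).
The profile is 5-1-7-1. Between /p/ (1) and /ɾ/ (7) sonority does not fall, so the cluster violates the SSP.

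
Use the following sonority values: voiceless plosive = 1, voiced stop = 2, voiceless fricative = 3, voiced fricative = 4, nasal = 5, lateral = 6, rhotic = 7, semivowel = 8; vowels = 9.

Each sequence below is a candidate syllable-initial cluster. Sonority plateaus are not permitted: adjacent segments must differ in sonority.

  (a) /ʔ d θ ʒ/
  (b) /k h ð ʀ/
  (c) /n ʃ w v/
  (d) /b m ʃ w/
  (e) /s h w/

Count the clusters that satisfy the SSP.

(a) sonority 1-2-3-4: well-formed.
(b) sonority 1-3-4-7: well-formed.
(c) sonority 5-3-8-4: ill-formed.
(d) sonority 2-5-3-8: ill-formed.
(e) sonority 3-3-8: ill-formed.

2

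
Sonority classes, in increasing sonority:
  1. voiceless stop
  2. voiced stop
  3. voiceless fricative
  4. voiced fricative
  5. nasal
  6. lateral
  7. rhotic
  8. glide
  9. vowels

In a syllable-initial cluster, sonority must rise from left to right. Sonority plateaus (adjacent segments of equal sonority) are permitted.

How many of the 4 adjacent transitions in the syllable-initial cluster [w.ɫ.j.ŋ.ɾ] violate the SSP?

/w/ is a glide (sonority 8).
/ɫ/ is a lateral (sonority 6).
/j/ is a glide (sonority 8).
/ŋ/ is a nasal (sonority 5).
/ɾ/ is a rhotic (sonority 7).
/w/→/ɫ/: 8→6 (does not rise) — violation.
/ɫ/→/j/: 6→8 (rises) — ok.
/j/→/ŋ/: 8→5 (does not rise) — violation.
/ŋ/→/ɾ/: 5→7 (rises) — ok.

2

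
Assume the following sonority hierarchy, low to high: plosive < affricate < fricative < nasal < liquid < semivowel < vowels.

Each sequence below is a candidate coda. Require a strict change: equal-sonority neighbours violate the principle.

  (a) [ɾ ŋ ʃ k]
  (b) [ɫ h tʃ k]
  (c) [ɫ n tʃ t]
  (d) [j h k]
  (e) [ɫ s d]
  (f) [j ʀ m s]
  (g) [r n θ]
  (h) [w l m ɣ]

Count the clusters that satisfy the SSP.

8

(a) sonority 5-4-3-1: well-formed.
(b) sonority 5-3-2-1: well-formed.
(c) sonority 5-4-2-1: well-formed.
(d) sonority 6-3-1: well-formed.
(e) sonority 5-3-1: well-formed.
(f) sonority 6-5-4-3: well-formed.
(g) sonority 5-4-3: well-formed.
(h) sonority 6-5-4-3: well-formed.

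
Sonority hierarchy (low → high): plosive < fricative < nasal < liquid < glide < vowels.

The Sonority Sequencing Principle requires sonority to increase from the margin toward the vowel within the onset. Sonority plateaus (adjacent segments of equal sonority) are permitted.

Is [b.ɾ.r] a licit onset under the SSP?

yes

/b/ is a plosive (sonority 1).
/ɾ/ is a liquid (sonority 4).
/r/ is a liquid (sonority 4).
The profile 1-4-4 is non-decreasing (plateaus allowed), so the onset satisfies the SSP.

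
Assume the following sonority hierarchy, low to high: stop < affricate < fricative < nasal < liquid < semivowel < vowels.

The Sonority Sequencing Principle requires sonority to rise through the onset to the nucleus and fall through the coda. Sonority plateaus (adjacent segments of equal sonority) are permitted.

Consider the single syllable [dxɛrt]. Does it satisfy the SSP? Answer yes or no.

yes

Onset: /d/ is a stop (sonority 1), /x/ is a fricative (sonority 3); then the nucleus /ɛ/ (sonority 7).
Onset profile 1-3-7 — rises to the nucleus.
Coda: /r/ is a liquid (sonority 5), /t/ is a stop (sonority 1).
Coda profile 7-5-1 — falls from the nucleus.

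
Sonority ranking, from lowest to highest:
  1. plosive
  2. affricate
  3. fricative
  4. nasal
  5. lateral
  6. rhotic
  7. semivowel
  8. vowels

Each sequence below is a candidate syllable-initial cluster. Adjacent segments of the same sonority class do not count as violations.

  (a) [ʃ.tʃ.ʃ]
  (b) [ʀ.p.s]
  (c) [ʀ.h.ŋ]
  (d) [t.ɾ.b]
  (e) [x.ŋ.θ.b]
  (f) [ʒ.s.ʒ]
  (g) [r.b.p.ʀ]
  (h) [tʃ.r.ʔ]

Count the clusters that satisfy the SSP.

1

(a) 3-2-3 → violates
(b) 6-1-3 → violates
(c) 6-3-4 → violates
(d) 1-6-1 → violates
(e) 3-4-3-1 → violates
(f) 3-3-3 → obeys
(g) 6-1-1-6 → violates
(h) 2-6-1 → violates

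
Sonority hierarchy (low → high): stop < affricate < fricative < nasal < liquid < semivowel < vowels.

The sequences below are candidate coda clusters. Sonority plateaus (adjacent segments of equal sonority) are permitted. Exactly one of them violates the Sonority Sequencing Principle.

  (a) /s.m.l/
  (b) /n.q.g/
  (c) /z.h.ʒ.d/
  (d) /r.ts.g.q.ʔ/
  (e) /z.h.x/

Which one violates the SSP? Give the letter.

(a) 3-4-5 → violates
(b) 4-1-1 → obeys
(c) 3-3-3-1 → obeys
(d) 5-2-1-1-1 → obeys
(e) 3-3-3 → obeys

a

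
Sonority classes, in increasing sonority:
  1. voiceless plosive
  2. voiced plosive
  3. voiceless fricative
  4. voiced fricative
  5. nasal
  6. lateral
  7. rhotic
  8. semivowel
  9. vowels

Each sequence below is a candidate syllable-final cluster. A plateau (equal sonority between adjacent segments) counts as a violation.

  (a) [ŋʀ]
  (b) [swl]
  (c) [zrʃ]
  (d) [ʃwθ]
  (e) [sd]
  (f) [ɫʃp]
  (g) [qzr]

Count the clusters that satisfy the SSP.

(a) 5-7 → violates
(b) 3-8-6 → violates
(c) 4-7-3 → violates
(d) 3-8-3 → violates
(e) 3-2 → obeys
(f) 6-3-1 → obeys
(g) 1-4-7 → violates

2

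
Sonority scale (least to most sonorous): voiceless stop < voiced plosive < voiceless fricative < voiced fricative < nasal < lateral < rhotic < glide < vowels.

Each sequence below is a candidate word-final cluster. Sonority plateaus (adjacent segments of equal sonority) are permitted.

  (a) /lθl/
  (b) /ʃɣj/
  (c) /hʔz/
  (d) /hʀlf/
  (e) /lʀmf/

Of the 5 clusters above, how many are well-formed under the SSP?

0

(a) sonority 6-3-6: ill-formed.
(b) sonority 3-4-8: ill-formed.
(c) sonority 3-1-4: ill-formed.
(d) sonority 3-7-6-3: ill-formed.
(e) sonority 6-7-5-3: ill-formed.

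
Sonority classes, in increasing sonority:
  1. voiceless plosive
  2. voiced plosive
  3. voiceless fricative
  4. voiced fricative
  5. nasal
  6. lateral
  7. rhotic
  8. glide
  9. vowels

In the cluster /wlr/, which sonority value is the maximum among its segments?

/w/ — glide, sonority 8.
/l/ — lateral, sonority 6.
/r/ — rhotic, sonority 7.
The maximum is 8.

8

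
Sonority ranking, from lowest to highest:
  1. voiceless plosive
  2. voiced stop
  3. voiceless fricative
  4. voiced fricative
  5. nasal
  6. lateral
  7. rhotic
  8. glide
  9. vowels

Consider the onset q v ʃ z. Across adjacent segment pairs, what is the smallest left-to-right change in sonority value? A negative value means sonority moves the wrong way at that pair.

-1

/q/: voiceless plosive = 1.
/v/: voiced fricative = 4.
/ʃ/: voiceless fricative = 3.
/z/: voiced fricative = 4.
/q/→/v/: change +3.
/v/→/ʃ/: change -1.
/ʃ/→/z/: change +1.
Minimum = -1.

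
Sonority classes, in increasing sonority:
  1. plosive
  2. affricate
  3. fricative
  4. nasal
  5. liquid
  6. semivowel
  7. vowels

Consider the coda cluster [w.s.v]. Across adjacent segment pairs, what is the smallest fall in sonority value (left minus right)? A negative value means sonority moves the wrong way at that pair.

0

/w/ — semivowel, sonority 6.
/s/ — fricative, sonority 3.
/v/ — fricative, sonority 3.
/w/→/s/: change +3.
/s/→/v/: change +0.
Minimum = 0.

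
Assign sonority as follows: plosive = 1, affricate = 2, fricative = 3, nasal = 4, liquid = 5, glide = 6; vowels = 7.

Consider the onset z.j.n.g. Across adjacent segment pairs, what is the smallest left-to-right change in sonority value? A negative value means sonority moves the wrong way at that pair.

-3

/z/ is a fricative (sonority 3).
/j/ is a glide (sonority 6).
/n/ is a nasal (sonority 4).
/g/ is a plosive (sonority 1).
/z/→/j/: change +3.
/j/→/n/: change -2.
/n/→/g/: change -3.
Minimum = -3.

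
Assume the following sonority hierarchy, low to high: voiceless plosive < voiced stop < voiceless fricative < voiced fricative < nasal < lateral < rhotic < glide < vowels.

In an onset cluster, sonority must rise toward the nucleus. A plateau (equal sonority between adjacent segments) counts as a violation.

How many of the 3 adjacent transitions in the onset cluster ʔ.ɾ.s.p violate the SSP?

2

/ʔ/ — voiceless plosive, sonority 1.
/ɾ/ — rhotic, sonority 7.
/s/ — voiceless fricative, sonority 3.
/p/ — voiceless plosive, sonority 1.
/ʔ/→/ɾ/: 1→7 (rises) — ok.
/ɾ/→/s/: 7→3 (does not rise) — violation.
/s/→/p/: 3→1 (does not rise) — violation.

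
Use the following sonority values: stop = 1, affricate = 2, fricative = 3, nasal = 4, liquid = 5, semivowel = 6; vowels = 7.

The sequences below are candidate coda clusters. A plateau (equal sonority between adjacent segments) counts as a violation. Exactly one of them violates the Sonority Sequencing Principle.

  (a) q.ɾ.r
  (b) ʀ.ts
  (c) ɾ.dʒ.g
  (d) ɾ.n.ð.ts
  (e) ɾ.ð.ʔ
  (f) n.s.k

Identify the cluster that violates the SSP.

a

(a) sonority 1-5-5: ill-formed.
(b) sonority 5-2: well-formed.
(c) sonority 5-2-1: well-formed.
(d) sonority 5-4-3-2: well-formed.
(e) sonority 5-3-1: well-formed.
(f) sonority 4-3-1: well-formed.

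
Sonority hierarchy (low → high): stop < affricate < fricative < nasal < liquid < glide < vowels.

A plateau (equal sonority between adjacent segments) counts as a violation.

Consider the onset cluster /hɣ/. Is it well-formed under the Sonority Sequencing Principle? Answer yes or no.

no

/h/ is a fricative (sonority 3).
/ɣ/ is a fricative (sonority 3).
The profile is 3-3. Between /h/ (3) and /ɣ/ (3) sonority does not rise, so the cluster violates the SSP.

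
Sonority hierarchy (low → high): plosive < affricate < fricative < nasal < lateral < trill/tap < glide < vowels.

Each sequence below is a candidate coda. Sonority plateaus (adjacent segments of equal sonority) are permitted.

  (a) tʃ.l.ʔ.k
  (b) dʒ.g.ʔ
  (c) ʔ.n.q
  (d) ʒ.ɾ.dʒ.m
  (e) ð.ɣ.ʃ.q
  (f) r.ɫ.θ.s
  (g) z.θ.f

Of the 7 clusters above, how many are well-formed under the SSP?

(a) 2-5-1-1 → violates
(b) 2-1-1 → obeys
(c) 1-4-1 → violates
(d) 3-6-2-4 → violates
(e) 3-3-3-1 → obeys
(f) 6-5-3-3 → obeys
(g) 3-3-3 → obeys

4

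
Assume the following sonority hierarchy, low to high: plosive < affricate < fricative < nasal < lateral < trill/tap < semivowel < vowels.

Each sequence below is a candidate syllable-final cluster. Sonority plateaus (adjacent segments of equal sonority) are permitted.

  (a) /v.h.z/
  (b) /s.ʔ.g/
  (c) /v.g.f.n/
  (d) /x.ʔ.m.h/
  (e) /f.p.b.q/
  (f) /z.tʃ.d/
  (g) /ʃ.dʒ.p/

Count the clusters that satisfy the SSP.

5

(a) /v.h.z/: profile 3-3-3 — obeys.
(b) /s.ʔ.g/: profile 3-1-1 — obeys.
(c) /v.g.f.n/: profile 3-1-3-4 — violates.
(d) /x.ʔ.m.h/: profile 3-1-4-3 — violates.
(e) /f.p.b.q/: profile 3-1-1-1 — obeys.
(f) /z.tʃ.d/: profile 3-2-1 — obeys.
(g) /ʃ.dʒ.p/: profile 3-2-1 — obeys.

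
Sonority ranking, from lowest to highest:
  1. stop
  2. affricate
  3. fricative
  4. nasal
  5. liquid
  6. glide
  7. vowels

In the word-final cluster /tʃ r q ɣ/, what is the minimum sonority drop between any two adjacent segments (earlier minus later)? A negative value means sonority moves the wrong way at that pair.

/tʃ/ — affricate, sonority 2.
/r/ — liquid, sonority 5.
/q/ — stop, sonority 1.
/ɣ/ — fricative, sonority 3.
/tʃ/→/r/: change -3.
/r/→/q/: change +4.
/q/→/ɣ/: change -2.
Minimum = -3.

-3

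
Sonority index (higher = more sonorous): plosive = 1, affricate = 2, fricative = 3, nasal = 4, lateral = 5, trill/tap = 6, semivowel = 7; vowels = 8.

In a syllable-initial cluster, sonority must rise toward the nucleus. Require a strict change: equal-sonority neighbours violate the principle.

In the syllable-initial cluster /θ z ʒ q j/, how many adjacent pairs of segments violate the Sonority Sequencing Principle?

3

/θ/ is a fricative (sonority 3).
/z/ is a fricative (sonority 3).
/ʒ/ is a fricative (sonority 3).
/q/ is a plosive (sonority 1).
/j/ is a semivowel (sonority 7).
/θ/→/z/: 3→3 (plateau) — violation.
/z/→/ʒ/: 3→3 (plateau) — violation.
/ʒ/→/q/: 3→1 (does not rise) — violation.
/q/→/j/: 1→7 (rises) — ok.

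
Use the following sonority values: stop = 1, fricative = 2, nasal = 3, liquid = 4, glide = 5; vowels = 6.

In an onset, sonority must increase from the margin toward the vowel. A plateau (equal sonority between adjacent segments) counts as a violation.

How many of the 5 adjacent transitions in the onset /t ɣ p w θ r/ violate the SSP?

/t/ is a stop (sonority 1).
/ɣ/ is a fricative (sonority 2).
/p/ is a stop (sonority 1).
/w/ is a glide (sonority 5).
/θ/ is a fricative (sonority 2).
/r/ is a liquid (sonority 4).
/t/→/ɣ/: 1→2 (rises) — ok.
/ɣ/→/p/: 2→1 (does not rise) — violation.
/p/→/w/: 1→5 (rises) — ok.
/w/→/θ/: 5→2 (does not rise) — violation.
/θ/→/r/: 2→4 (rises) — ok.

2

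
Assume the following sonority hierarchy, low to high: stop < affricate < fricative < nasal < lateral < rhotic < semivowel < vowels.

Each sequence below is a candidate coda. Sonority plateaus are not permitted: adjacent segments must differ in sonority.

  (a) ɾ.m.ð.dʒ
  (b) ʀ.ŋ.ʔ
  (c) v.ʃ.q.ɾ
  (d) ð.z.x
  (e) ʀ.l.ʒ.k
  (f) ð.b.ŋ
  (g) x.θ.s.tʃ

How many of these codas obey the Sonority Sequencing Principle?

(a) sonority 6-4-3-2: well-formed.
(b) sonority 6-4-1: well-formed.
(c) sonority 3-3-1-6: ill-formed.
(d) sonority 3-3-3: ill-formed.
(e) sonority 6-5-3-1: well-formed.
(f) sonority 3-1-4: ill-formed.
(g) sonority 3-3-3-2: ill-formed.

3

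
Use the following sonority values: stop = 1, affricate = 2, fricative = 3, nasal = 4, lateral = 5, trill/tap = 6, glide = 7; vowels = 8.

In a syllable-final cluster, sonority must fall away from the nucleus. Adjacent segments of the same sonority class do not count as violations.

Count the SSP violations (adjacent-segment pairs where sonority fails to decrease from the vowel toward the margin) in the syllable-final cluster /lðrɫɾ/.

2

/l/ — lateral, sonority 5.
/ð/ — fricative, sonority 3.
/r/ — trill/tap, sonority 6.
/ɫ/ — lateral, sonority 5.
/ɾ/ — trill/tap, sonority 6.
/l/→/ð/: 5→3 (falls) — ok.
/ð/→/r/: 3→6 (does not fall) — violation.
/r/→/ɫ/: 6→5 (falls) — ok.
/ɫ/→/ɾ/: 5→6 (does not fall) — violation.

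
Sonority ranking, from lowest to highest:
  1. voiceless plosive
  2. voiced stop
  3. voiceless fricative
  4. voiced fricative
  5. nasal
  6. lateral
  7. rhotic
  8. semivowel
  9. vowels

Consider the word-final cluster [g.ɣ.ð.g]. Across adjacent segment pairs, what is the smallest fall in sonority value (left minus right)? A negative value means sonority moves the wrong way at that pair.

/g/ is a voiced stop (sonority 2).
/ɣ/ is a voiced fricative (sonority 4).
/ð/ is a voiced fricative (sonority 4).
/g/ is a voiced stop (sonority 2).
/g/→/ɣ/: change -2.
/ɣ/→/ð/: change +0.
/ð/→/g/: change +2.
Minimum = -2.

-2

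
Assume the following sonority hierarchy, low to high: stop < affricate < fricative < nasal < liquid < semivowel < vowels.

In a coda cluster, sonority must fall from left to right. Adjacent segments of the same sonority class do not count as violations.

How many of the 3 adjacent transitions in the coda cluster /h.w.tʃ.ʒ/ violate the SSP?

2

/h/: fricative = 3.
/w/: semivowel = 6.
/tʃ/: affricate = 2.
/ʒ/: fricative = 3.
/h/→/w/: 3→6 (does not fall) — violation.
/w/→/tʃ/: 6→2 (falls) — ok.
/tʃ/→/ʒ/: 2→3 (does not fall) — violation.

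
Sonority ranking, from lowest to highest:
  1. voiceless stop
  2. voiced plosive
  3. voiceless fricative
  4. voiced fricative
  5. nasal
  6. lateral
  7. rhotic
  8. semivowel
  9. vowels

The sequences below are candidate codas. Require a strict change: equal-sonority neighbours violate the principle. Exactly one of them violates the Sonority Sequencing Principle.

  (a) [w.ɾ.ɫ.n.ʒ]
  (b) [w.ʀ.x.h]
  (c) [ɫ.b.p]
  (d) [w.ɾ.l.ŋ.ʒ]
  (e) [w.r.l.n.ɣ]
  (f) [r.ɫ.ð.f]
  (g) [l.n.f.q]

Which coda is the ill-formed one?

(a) [w.ɾ.ɫ.n.ʒ]: profile 8-7-6-5-4 — obeys.
(b) [w.ʀ.x.h]: profile 8-7-3-3 — violates.
(c) [ɫ.b.p]: profile 6-2-1 — obeys.
(d) [w.ɾ.l.ŋ.ʒ]: profile 8-7-6-5-4 — obeys.
(e) [w.r.l.n.ɣ]: profile 8-7-6-5-4 — obeys.
(f) [r.ɫ.ð.f]: profile 7-6-4-3 — obeys.
(g) [l.n.f.q]: profile 6-5-3-1 — obeys.

b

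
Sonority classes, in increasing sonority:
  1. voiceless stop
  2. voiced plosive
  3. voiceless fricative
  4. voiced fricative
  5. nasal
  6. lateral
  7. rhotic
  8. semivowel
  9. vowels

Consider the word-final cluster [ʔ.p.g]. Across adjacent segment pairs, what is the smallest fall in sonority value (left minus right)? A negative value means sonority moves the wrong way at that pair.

/ʔ/ is a voiceless stop (sonority 1).
/p/ is a voiceless stop (sonority 1).
/g/ is a voiced plosive (sonority 2).
/ʔ/→/p/: change +0.
/p/→/g/: change -1.
Minimum = -1.

-1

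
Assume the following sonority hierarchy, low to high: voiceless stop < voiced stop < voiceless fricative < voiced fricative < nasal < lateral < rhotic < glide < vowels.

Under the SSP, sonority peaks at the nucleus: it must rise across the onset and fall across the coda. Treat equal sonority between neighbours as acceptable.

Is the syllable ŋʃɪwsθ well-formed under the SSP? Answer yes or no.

no

Onset: /ŋ/ is a nasal (sonority 5), /ʃ/ is a voiceless fricative (sonority 3); then the nucleus /ɪ/ (sonority 9).
Onset profile 5-3-9 — does not rise throughout.
Coda: /w/ is a glide (sonority 8), /s/ is a voiceless fricative (sonority 3), /θ/ is a voiceless fricative (sonority 3).
Coda profile 9-8-3-3 — falls from the nucleus.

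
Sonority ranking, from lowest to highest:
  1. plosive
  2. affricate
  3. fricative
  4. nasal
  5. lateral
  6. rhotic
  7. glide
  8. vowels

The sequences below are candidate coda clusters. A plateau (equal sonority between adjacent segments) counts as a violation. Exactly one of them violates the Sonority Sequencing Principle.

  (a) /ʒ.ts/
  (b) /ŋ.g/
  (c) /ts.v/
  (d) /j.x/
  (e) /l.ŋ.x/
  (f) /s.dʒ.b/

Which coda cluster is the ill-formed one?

c

(a) 3-2 → obeys
(b) 4-1 → obeys
(c) 2-3 → violates
(d) 7-3 → obeys
(e) 5-4-3 → obeys
(f) 3-2-1 → obeys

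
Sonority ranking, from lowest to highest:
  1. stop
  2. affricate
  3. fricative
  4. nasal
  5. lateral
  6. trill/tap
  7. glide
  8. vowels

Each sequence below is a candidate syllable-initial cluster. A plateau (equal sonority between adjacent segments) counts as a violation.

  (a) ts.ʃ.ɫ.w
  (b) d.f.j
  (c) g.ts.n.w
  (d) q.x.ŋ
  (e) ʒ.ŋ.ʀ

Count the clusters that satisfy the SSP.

5

(a) ts.ʃ.ɫ.w: profile 2-3-5-7 — obeys.
(b) d.f.j: profile 1-3-7 — obeys.
(c) g.ts.n.w: profile 1-2-4-7 — obeys.
(d) q.x.ŋ: profile 1-3-4 — obeys.
(e) ʒ.ŋ.ʀ: profile 3-4-6 — obeys.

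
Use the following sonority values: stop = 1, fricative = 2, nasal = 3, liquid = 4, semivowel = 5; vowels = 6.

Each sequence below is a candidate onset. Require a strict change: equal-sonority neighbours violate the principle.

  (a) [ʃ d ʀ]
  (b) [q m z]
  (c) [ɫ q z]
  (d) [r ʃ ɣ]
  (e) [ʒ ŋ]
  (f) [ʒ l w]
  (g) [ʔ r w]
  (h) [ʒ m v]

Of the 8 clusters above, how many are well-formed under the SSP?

3

(a) [ʃ d ʀ]: profile 2-1-4 — violates.
(b) [q m z]: profile 1-3-2 — violates.
(c) [ɫ q z]: profile 4-1-2 — violates.
(d) [r ʃ ɣ]: profile 4-2-2 — violates.
(e) [ʒ ŋ]: profile 2-3 — obeys.
(f) [ʒ l w]: profile 2-4-5 — obeys.
(g) [ʔ r w]: profile 1-4-5 — obeys.
(h) [ʒ m v]: profile 2-3-2 — violates.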